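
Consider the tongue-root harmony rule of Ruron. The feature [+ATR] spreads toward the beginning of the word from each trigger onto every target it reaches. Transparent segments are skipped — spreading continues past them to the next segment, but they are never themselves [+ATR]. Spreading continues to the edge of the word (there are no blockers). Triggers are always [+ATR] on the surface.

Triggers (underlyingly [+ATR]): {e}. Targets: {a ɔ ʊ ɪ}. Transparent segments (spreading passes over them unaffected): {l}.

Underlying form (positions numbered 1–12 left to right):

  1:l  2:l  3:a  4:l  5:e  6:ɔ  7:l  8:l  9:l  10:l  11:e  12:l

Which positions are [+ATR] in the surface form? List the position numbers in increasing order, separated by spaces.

3 5 6 11

From /e/ at 5 leftward: 4 /l/ transparent; 3 /a/ → [+ATR]; 2 /l/ transparent; 1 /l/ transparent; word edge.
From /e/ at 11 leftward: 10 /l/ transparent; 9 /l/ transparent; 8 /l/ transparent; 7 /l/ transparent; 6 /ɔ/ → [+ATR]; 5 /e/ is itself a trigger — this domain ends here.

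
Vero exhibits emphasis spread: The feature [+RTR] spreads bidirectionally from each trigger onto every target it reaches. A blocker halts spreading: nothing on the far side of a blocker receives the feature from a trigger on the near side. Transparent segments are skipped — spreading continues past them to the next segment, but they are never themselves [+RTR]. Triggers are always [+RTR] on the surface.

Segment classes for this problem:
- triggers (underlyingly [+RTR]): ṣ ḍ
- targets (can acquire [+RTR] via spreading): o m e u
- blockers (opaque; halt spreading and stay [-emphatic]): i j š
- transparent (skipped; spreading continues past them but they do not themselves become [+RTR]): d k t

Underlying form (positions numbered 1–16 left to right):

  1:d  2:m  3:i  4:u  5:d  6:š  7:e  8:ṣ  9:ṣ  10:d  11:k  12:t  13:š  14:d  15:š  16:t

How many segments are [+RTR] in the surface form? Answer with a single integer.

From /ṣ/ at 8 rightward: 9 /ṣ/ is itself a trigger — this domain ends here.
From /ṣ/ at 8 leftward: 7 /e/ → [+RTR]; 6 /š/ blocks.
From /ṣ/ at 9 rightward: 10 /d/ transparent; 11 /k/ transparent; 12 /t/ transparent; 13 /š/ blocks.
From /ṣ/ at 9 leftward: 8 /ṣ/ is itself a trigger — this domain ends here.
Targets with no active source: positions 2 4 stay [-emphatic].
[+RTR] positions on the surface: 7 8 9.

3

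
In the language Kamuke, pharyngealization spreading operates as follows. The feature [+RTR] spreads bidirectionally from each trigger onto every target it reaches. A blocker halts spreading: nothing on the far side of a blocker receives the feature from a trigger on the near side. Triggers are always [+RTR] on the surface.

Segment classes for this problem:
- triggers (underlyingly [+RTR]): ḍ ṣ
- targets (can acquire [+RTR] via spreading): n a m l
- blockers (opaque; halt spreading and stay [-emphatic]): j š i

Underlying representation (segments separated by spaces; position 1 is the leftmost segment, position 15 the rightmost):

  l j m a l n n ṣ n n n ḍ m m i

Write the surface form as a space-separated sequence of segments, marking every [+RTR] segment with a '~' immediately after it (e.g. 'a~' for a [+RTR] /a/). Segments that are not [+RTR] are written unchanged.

From /ṣ/ at 8 rightward: 9 /n/ → [+RTR]; 10 /n/ → [+RTR]; 11 /n/ → [+RTR]; 12 /ḍ/ is itself a trigger — this domain ends here.
From /ṣ/ at 8 leftward: 7 /n/ → [+RTR]; 6 /n/ → [+RTR]; 5 /l/ → [+RTR]; 4 /a/ → [+RTR]; 3 /m/ → [+RTR]; 2 /j/ blocks.
From /ḍ/ at 12 rightward: 13 /m/ → [+RTR]; 14 /m/ → [+RTR]; 15 /i/ blocks.
From /ḍ/ at 12 leftward: 11 /n/ → [+RTR]; 10 /n/ → [+RTR]; 9 /n/ → [+RTR]; 8 /ṣ/ is itself a trigger — this domain ends here.
Target with no active source: position 1 stays [-emphatic].
[+RTR] positions on the surface: 3 4 5 6 7 8 9 10 11 12 13 14.

l j m~ a~ l~ n~ n~ ṣ~ n~ n~ n~ ḍ~ m~ m~ i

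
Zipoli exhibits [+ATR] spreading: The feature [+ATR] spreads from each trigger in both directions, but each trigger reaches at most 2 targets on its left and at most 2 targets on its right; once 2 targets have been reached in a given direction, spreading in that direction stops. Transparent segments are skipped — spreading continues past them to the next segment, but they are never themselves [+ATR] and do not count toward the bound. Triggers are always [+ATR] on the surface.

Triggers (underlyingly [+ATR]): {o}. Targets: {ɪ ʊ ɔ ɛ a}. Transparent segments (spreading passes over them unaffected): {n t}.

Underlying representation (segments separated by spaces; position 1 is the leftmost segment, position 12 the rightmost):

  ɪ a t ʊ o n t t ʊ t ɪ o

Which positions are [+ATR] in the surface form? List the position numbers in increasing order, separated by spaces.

From /o/ at 5 rightward: 6 /n/ transparent; 7 /t/ transparent; 8 /t/ transparent; 9 /ʊ/ → [+ATR]; 10 /t/ transparent; 11 /ɪ/ → [+ATR]; bound reached.
From /o/ at 5 leftward: 4 /ʊ/ → [+ATR]; 3 /t/ transparent; 2 /a/ → [+ATR]; bound reached.
From /o/ at 12 rightward: word edge.
From /o/ at 12 leftward: 11 /ɪ/ → [+ATR]; 10 /t/ transparent; 9 /ʊ/ → [+ATR]; bound reached.
Target with no active source: position 1 stays [-ATR].

2 4 5 9 11 12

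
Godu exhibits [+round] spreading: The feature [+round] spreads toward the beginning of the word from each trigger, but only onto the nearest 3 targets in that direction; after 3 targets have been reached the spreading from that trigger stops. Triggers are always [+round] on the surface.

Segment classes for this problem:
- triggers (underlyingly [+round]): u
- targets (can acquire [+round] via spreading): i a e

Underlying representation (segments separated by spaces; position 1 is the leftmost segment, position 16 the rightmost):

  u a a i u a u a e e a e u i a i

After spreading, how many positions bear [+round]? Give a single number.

11

From /u/ at 1 leftward: word edge.
From /u/ at 5 leftward: 4 /i/ → [+round]; 3 /a/ → [+round]; 2 /a/ → [+round]; bound reached.
From /u/ at 7 leftward: 6 /a/ → [+round]; 5 /u/ is itself a trigger — this domain ends here.
From /u/ at 13 leftward: 12 /e/ → [+round]; 11 /a/ → [+round]; 10 /e/ → [+round]; bound reached.
Targets with no active source: positions 8 9 14 15 16 stay [-round].
[+round] positions on the surface: 1 2 3 4 5 6 7 10 11 12 13.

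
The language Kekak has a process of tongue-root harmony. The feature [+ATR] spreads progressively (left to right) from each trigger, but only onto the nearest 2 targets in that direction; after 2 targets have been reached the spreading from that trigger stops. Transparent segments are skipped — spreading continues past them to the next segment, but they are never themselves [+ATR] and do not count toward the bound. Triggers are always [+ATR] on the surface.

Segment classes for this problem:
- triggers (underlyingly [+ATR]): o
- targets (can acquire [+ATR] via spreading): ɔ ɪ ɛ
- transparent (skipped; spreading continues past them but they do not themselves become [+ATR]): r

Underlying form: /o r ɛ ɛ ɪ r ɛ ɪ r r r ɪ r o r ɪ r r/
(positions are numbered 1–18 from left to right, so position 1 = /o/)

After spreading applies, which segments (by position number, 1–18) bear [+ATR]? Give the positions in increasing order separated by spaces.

1 3 4 14 16

From /o/ at 1 rightward: 2 /r/ transparent; 3 /ɛ/ → [+ATR]; 4 /ɛ/ → [+ATR]; bound reached.
From /o/ at 14 rightward: 15 /r/ transparent; 16 /ɪ/ → [+ATR]; 17 /r/ transparent; 18 /r/ transparent; word edge.
Targets with no active source: positions 5 7 8 12 stay [-ATR].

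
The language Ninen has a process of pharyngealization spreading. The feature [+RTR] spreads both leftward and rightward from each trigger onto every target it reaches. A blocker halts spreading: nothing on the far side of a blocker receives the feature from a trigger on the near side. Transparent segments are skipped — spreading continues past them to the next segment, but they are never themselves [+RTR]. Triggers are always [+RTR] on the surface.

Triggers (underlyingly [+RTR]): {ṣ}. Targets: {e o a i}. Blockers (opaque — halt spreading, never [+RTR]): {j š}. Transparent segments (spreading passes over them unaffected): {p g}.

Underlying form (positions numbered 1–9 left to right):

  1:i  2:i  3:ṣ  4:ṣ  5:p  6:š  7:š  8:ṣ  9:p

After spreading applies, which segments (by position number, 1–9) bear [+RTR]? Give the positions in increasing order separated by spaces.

1 2 3 4 8

From /ṣ/ at 3 rightward: 4 /ṣ/ is itself a trigger — this domain ends here.
From /ṣ/ at 3 leftward: 2 /i/ → [+RTR]; 1 /i/ → [+RTR]; word edge.
From /ṣ/ at 4 rightward: 5 /p/ transparent; 6 /š/ blocks.
From /ṣ/ at 4 leftward: 3 /ṣ/ is itself a trigger — this domain ends here.
From /ṣ/ at 8 rightward: 9 /p/ transparent; word edge.
From /ṣ/ at 8 leftward: 7 /š/ blocks.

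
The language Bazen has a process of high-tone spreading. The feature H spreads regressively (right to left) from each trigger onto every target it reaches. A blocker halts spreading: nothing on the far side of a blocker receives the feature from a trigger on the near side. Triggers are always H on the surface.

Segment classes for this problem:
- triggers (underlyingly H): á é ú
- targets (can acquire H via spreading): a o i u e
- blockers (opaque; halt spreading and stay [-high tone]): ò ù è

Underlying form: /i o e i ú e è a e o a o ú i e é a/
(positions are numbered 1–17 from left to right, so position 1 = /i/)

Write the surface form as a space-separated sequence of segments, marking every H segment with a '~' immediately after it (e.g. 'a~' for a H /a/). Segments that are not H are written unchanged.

i~ o~ e~ i~ ú~ e è a~ e~ o~ a~ o~ ú~ i~ e~ é~ a

From /ú/ at 5 leftward: 4 /i/ → H; 3 /e/ → H; 2 /o/ → H; 1 /i/ → H; word edge.
From /ú/ at 13 leftward: 12 /o/ → H; 11 /a/ → H; 10 /o/ → H; 9 /e/ → H; 8 /a/ → H; 7 /è/ blocks.
From /é/ at 16 leftward: 15 /e/ → H; 14 /i/ → H; 13 /ú/ is itself a trigger — this domain ends here.
Targets with no active source: positions 6 17 stay [-high tone].
H positions on the surface: 1 2 3 4 5 8 9 10 11 12 13 14 15 16.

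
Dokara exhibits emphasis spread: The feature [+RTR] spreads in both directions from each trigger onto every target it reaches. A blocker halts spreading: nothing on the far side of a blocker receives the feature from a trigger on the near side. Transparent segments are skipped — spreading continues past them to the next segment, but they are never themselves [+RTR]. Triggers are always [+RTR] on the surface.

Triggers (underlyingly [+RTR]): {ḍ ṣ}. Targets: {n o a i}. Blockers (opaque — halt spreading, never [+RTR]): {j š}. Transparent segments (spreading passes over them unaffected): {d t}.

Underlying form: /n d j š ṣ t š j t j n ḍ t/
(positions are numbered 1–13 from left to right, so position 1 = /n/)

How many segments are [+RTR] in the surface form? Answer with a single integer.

From /ṣ/ at 5 rightward: 6 /t/ transparent; 7 /š/ blocks.
From /ṣ/ at 5 leftward: 4 /š/ blocks.
From /ḍ/ at 12 rightward: 13 /t/ transparent; word edge.
From /ḍ/ at 12 leftward: 11 /n/ → [+RTR]; 10 /j/ blocks.
Target with no active source: position 1 stays [-emphatic].
[+RTR] positions on the surface: 5 11 12.

3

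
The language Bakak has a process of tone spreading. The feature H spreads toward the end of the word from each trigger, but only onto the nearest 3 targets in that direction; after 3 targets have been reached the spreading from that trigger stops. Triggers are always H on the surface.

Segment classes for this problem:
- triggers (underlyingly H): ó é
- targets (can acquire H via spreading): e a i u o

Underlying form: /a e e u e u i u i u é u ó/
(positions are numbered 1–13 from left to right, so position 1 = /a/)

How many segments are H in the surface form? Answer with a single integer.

From /é/ at 11 rightward: 12 /u/ → H; 13 /ó/ is itself a trigger — this domain ends here.
From /ó/ at 13 rightward: word edge.
Targets with no active source: positions 1 2 3 4 5 6 7 8 9 10 stay [-high tone].
H positions on the surface: 11 12 13.

3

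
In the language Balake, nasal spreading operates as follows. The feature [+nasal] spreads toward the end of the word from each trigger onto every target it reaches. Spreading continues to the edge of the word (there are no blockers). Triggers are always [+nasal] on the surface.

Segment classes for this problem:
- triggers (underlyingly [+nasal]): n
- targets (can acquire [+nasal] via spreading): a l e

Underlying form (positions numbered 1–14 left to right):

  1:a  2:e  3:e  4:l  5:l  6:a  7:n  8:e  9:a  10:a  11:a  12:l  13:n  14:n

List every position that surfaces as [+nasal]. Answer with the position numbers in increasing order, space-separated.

From /n/ at 7 rightward: 8 /e/ → [+nasal]; 9 /a/ → [+nasal]; 10 /a/ → [+nasal]; 11 /a/ → [+nasal]; 12 /l/ → [+nasal]; 13 /n/ is itself a trigger — this domain ends here.
From /n/ at 13 rightward: 14 /n/ is itself a trigger — this domain ends here.
From /n/ at 14 rightward: word edge.
Targets with no active source: positions 1 2 3 4 5 6 stay [-nasal].

7 8 9 10 11 12 13 14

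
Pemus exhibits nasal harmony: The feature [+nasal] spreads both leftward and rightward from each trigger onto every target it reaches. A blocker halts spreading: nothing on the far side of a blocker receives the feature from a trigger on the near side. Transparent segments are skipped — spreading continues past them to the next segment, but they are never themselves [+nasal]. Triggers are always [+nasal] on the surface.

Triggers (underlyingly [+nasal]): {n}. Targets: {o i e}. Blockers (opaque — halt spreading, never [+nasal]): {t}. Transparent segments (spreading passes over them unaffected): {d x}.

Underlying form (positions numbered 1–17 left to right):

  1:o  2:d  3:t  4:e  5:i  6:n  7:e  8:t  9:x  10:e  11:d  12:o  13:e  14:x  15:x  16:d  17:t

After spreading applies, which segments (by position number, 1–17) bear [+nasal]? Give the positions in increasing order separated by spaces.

4 5 6 7

From /n/ at 6 rightward: 7 /e/ → [+nasal]; 8 /t/ blocks.
From /n/ at 6 leftward: 5 /i/ → [+nasal]; 4 /e/ → [+nasal]; 3 /t/ blocks.
Targets with no active source: positions 1 10 12 13 stay [-nasal].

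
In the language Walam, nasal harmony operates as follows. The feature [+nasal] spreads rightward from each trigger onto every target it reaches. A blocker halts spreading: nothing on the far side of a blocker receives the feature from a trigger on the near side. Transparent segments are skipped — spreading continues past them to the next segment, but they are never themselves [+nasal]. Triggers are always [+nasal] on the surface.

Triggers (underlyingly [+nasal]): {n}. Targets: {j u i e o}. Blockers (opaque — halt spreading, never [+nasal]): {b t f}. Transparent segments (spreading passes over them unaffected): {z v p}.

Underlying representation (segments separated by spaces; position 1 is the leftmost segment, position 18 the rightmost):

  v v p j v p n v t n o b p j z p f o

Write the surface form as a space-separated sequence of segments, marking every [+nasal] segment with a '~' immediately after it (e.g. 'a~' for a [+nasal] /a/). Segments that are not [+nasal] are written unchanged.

v v p j v p n~ v t n~ o~ b p j z p f o

From /n/ at 7 rightward: 8 /v/ transparent; 9 /t/ blocks.
From /n/ at 10 rightward: 11 /o/ → [+nasal]; 12 /b/ blocks.
Targets with no active source: positions 4 14 18 stay [-nasal].
[+nasal] positions on the surface: 7 10 11.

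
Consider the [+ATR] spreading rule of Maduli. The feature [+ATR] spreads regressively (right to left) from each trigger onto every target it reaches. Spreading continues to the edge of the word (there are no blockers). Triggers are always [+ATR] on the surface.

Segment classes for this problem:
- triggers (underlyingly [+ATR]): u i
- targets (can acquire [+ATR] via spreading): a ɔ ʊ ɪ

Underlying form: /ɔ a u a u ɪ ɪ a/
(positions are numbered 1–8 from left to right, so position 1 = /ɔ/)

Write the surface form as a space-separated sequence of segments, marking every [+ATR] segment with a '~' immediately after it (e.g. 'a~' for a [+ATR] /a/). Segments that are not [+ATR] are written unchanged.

ɔ~ a~ u~ a~ u~ ɪ ɪ a

From /u/ at 3 leftward: 2 /a/ → [+ATR]; 1 /ɔ/ → [+ATR]; word edge.
From /u/ at 5 leftward: 4 /a/ → [+ATR]; 3 /u/ is itself a trigger — this domain ends here.
Targets with no active source: positions 6 7 8 stay [-ATR].
[+ATR] positions on the surface: 1 2 3 4 5.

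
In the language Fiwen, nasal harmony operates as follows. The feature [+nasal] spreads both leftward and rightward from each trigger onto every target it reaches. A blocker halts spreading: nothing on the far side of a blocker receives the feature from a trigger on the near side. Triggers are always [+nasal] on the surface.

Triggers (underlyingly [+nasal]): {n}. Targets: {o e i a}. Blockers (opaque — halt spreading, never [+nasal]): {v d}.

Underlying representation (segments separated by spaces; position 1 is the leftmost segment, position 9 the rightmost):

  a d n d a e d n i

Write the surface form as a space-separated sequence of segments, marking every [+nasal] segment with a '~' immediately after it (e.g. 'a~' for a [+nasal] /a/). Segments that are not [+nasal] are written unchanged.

a d n~ d a e d n~ i~

From /n/ at 3 rightward: 4 /d/ blocks.
From /n/ at 3 leftward: 2 /d/ blocks.
From /n/ at 8 rightward: 9 /i/ → [+nasal]; word edge.
From /n/ at 8 leftward: 7 /d/ blocks.
Targets with no active source: positions 1 5 6 stay [-nasal].
[+nasal] positions on the surface: 3 8 9.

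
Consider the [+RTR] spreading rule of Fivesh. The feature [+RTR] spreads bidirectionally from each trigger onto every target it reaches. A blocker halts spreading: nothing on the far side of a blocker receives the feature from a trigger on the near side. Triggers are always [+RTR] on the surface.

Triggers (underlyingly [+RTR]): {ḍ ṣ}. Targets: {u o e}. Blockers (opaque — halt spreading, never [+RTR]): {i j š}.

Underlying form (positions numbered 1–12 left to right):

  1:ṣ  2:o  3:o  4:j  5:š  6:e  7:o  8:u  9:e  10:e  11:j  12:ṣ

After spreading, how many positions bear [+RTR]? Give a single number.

4

From /ṣ/ at 1 rightward: 2 /o/ → [+RTR]; 3 /o/ → [+RTR]; 4 /j/ blocks.
From /ṣ/ at 1 leftward: word edge.
From /ṣ/ at 12 rightward: word edge.
From /ṣ/ at 12 leftward: 11 /j/ blocks.
Targets with no active source: positions 6 7 8 9 10 stay [-emphatic].
[+RTR] positions on the surface: 1 2 3 12.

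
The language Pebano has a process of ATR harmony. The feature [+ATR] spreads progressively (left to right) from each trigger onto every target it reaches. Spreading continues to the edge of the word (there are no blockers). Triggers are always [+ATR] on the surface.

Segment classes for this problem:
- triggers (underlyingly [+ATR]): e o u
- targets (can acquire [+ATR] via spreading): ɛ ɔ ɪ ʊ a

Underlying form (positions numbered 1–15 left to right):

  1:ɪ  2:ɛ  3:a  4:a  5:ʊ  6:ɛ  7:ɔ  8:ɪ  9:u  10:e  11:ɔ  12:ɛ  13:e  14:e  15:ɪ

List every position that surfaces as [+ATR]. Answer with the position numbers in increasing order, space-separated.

From /u/ at 9 rightward: 10 /e/ is itself a trigger — this domain ends here.
From /e/ at 10 rightward: 11 /ɔ/ → [+ATR]; 12 /ɛ/ → [+ATR]; 13 /e/ is itself a trigger — this domain ends here.
From /e/ at 13 rightward: 14 /e/ is itself a trigger — this domain ends here.
From /e/ at 14 rightward: 15 /ɪ/ → [+ATR]; word edge.
Targets with no active source: positions 1 2 3 4 5 6 7 8 stay [-ATR].

9 10 11 12 13 14 15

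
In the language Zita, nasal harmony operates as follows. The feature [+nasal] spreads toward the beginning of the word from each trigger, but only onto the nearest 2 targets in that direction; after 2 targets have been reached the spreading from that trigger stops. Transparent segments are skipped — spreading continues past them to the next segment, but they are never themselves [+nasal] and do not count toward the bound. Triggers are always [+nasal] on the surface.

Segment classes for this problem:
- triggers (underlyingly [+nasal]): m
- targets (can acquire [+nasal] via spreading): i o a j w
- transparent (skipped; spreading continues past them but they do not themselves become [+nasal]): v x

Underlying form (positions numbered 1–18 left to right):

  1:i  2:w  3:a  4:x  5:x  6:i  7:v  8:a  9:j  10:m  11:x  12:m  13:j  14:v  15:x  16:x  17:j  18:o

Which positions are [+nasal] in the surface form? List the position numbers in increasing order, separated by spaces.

From /m/ at 10 leftward: 9 /j/ → [+nasal]; 8 /a/ → [+nasal]; bound reached.
From /m/ at 12 leftward: 11 /x/ transparent; 10 /m/ is itself a trigger — this domain ends here.
Targets with no active source: positions 1 2 3 6 13 17 18 stay [-nasal].

8 9 10 12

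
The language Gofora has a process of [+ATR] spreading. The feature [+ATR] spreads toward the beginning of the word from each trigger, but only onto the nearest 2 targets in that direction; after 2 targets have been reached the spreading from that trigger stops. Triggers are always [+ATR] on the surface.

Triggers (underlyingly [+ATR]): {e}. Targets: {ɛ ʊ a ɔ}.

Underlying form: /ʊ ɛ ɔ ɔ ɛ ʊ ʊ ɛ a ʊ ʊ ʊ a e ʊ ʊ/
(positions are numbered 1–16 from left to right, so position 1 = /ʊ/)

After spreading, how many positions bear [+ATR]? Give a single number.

3

From /e/ at 14 leftward: 13 /a/ → [+ATR]; 12 /ʊ/ → [+ATR]; bound reached.
Targets with no active source: positions 1 2 3 4 5 6 7 8 9 10 11 15 16 stay [-ATR].
[+ATR] positions on the surface: 12 13 14.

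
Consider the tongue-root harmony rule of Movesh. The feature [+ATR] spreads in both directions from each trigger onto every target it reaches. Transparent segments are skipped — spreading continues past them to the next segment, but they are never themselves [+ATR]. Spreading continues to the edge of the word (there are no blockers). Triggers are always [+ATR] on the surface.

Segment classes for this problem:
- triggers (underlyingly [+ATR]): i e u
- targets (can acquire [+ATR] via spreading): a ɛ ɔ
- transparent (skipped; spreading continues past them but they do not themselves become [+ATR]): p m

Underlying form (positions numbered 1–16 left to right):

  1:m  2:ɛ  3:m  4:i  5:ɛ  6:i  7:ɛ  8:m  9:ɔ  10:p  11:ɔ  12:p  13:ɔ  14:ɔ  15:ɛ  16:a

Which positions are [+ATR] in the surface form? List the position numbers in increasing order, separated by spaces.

From /i/ at 4 rightward: 5 /ɛ/ → [+ATR]; 6 /i/ is itself a trigger — this domain ends here.
From /i/ at 4 leftward: 3 /m/ transparent; 2 /ɛ/ → [+ATR]; 1 /m/ transparent; word edge.
From /i/ at 6 rightward: 7 /ɛ/ → [+ATR]; 8 /m/ transparent; 9 /ɔ/ → [+ATR]; 10 /p/ transparent; 11 /ɔ/ → [+ATR]; 12 /p/ transparent; 13 /ɔ/ → [+ATR]; 14 /ɔ/ → [+ATR]; 15 /ɛ/ → [+ATR]; 16 /a/ → [+ATR]; word edge.
From /i/ at 6 leftward: 5 /ɛ/ → [+ATR]; 4 /i/ is itself a trigger — this domain ends here.

2 4 5 6 7 9 11 13 14 15 16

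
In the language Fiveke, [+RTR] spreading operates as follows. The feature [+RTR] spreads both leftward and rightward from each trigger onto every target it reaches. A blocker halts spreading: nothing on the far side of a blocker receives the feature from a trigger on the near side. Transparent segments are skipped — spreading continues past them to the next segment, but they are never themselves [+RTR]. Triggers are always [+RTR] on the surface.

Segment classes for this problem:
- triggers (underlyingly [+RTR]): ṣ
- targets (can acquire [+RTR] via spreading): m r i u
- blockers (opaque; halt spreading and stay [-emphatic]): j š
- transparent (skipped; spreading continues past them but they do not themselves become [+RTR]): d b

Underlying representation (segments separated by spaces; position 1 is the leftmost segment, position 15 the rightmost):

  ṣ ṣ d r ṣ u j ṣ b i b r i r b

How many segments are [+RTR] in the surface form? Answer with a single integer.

From /ṣ/ at 1 rightward: 2 /ṣ/ is itself a trigger — this domain ends here.
From /ṣ/ at 1 leftward: word edge.
From /ṣ/ at 2 rightward: 3 /d/ transparent; 4 /r/ → [+RTR]; 5 /ṣ/ is itself a trigger — this domain ends here.
From /ṣ/ at 2 leftward: 1 /ṣ/ is itself a trigger — this domain ends here.
From /ṣ/ at 5 rightward: 6 /u/ → [+RTR]; 7 /j/ blocks.
From /ṣ/ at 5 leftward: 4 /r/ → [+RTR]; 3 /d/ transparent; 2 /ṣ/ is itself a trigger — this domain ends here.
From /ṣ/ at 8 rightward: 9 /b/ transparent; 10 /i/ → [+RTR]; 11 /b/ transparent; 12 /r/ → [+RTR]; 13 /i/ → [+RTR]; 14 /r/ → [+RTR]; 15 /b/ transparent; word edge.
From /ṣ/ at 8 leftward: 7 /j/ blocks.
[+RTR] positions on the surface: 1 2 4 5 6 8 10 12 13 14.

10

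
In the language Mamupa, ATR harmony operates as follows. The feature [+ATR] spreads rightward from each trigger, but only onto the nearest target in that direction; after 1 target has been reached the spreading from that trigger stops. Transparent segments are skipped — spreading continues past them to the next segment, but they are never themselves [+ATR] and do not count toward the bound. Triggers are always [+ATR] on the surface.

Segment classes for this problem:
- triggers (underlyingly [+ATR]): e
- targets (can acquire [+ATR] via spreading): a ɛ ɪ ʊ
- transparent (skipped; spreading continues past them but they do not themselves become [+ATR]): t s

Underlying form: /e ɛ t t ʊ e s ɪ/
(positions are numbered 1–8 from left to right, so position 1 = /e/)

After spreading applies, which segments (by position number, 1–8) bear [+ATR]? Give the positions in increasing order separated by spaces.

From /e/ at 1 rightward: 2 /ɛ/ → [+ATR]; bound reached.
From /e/ at 6 rightward: 7 /s/ transparent; 8 /ɪ/ → [+ATR]; bound reached.
Target with no active source: position 5 stays [-ATR].

1 2 6 8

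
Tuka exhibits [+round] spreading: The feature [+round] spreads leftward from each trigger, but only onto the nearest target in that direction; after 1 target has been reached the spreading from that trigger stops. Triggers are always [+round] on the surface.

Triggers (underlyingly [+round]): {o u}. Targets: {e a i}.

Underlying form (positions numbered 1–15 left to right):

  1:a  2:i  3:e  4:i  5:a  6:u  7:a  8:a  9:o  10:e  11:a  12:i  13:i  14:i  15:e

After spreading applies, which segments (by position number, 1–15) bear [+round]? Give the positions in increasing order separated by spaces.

From /u/ at 6 leftward: 5 /a/ → [+round]; bound reached.
From /o/ at 9 leftward: 8 /a/ → [+round]; bound reached.
Targets with no active source: positions 1 2 3 4 7 10 11 12 13 14 15 stay [-round].

5 6 8 9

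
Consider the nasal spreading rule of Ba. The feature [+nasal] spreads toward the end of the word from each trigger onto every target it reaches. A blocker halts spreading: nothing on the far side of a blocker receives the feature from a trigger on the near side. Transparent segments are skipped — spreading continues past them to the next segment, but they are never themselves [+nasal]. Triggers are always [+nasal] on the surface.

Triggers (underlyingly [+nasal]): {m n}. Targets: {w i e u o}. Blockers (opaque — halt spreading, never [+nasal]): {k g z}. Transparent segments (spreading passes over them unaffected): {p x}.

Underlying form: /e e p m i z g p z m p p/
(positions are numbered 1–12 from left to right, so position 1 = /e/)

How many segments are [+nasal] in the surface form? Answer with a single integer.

From /m/ at 4 rightward: 5 /i/ → [+nasal]; 6 /z/ blocks.
From /m/ at 10 rightward: 11 /p/ transparent; 12 /p/ transparent; word edge.
Targets with no active source: positions 1 2 stay [-nasal].
[+nasal] positions on the surface: 4 5 10.

3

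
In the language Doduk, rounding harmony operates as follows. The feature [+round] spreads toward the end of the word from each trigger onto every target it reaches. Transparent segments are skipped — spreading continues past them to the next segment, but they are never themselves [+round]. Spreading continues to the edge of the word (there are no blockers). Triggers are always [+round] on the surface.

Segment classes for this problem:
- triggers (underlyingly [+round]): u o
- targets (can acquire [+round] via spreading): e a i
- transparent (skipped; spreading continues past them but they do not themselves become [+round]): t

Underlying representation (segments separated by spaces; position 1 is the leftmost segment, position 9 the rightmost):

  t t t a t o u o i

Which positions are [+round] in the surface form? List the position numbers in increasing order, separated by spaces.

From /o/ at 6 rightward: 7 /u/ is itself a trigger — this domain ends here.
From /u/ at 7 rightward: 8 /o/ is itself a trigger — this domain ends here.
From /o/ at 8 rightward: 9 /i/ → [+round]; word edge.
Target with no active source: position 4 stays [-round].

6 7 8 9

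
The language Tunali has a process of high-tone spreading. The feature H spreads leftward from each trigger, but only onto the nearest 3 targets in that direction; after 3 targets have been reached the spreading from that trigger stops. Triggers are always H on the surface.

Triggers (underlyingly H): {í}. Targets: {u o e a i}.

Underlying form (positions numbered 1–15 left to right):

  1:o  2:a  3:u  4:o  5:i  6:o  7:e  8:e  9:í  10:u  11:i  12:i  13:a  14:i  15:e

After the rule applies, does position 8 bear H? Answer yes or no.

yes

From /í/ at 9 leftward: 8 /e/ → H; 7 /e/ → H; 6 /o/ → H; bound reached.
Targets with no active source: positions 1 2 3 4 5 10 11 12 13 14 15 stay [-high tone].
H positions on the surface: 6 7 8 9.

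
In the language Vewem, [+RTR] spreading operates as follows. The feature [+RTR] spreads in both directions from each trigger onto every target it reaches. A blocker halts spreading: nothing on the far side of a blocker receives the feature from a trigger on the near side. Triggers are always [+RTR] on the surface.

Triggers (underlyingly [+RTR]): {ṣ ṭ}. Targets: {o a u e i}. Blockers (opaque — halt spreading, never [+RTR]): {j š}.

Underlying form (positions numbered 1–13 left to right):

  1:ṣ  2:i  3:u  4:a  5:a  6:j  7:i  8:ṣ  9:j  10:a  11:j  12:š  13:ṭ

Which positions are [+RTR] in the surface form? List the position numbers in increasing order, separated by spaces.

From /ṣ/ at 1 rightward: 2 /i/ → [+RTR]; 3 /u/ → [+RTR]; 4 /a/ → [+RTR]; 5 /a/ → [+RTR]; 6 /j/ blocks.
From /ṣ/ at 1 leftward: word edge.
From /ṣ/ at 8 rightward: 9 /j/ blocks.
From /ṣ/ at 8 leftward: 7 /i/ → [+RTR]; 6 /j/ blocks.
From /ṭ/ at 13 rightward: word edge.
From /ṭ/ at 13 leftward: 12 /š/ blocks.
Target with no active source: position 10 stays [-emphatic].

1 2 3 4 5 7 8 13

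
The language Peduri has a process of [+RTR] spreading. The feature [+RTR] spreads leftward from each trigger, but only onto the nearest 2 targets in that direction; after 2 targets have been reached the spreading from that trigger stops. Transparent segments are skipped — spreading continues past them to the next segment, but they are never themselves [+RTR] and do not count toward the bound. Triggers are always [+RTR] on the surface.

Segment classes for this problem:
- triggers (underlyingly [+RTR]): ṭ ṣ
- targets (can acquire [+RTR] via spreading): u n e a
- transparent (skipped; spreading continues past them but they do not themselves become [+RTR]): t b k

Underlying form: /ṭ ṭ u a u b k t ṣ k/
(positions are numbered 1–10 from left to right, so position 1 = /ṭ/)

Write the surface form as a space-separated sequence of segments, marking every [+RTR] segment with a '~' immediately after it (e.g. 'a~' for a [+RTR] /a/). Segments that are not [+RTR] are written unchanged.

From /ṭ/ at 1 leftward: word edge.
From /ṭ/ at 2 leftward: 1 /ṭ/ is itself a trigger — this domain ends here.
From /ṣ/ at 9 leftward: 8 /t/ transparent; 7 /k/ transparent; 6 /b/ transparent; 5 /u/ → [+RTR]; 4 /a/ → [+RTR]; bound reached.
Target with no active source: position 3 stays [-emphatic].
[+RTR] positions on the surface: 1 2 4 5 9.

ṭ~ ṭ~ u a~ u~ b k t ṣ~ k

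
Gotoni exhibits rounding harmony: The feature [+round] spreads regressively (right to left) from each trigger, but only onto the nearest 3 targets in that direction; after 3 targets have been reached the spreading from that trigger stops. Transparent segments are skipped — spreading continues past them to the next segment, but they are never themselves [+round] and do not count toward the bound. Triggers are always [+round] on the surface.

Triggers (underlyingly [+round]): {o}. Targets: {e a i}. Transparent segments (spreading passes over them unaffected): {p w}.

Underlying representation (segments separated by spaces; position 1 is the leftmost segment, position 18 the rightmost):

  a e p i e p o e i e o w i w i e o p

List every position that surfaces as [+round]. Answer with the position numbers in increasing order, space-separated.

From /o/ at 7 leftward: 6 /p/ transparent; 5 /e/ → [+round]; 4 /i/ → [+round]; 3 /p/ transparent; 2 /e/ → [+round]; bound reached.
From /o/ at 11 leftward: 10 /e/ → [+round]; 9 /i/ → [+round]; 8 /e/ → [+round]; bound reached.
From /o/ at 17 leftward: 16 /e/ → [+round]; 15 /i/ → [+round]; 14 /w/ transparent; 13 /i/ → [+round]; bound reached.
Target with no active source: position 1 stays [-round].

2 4 5 7 8 9 10 11 13 15 16 17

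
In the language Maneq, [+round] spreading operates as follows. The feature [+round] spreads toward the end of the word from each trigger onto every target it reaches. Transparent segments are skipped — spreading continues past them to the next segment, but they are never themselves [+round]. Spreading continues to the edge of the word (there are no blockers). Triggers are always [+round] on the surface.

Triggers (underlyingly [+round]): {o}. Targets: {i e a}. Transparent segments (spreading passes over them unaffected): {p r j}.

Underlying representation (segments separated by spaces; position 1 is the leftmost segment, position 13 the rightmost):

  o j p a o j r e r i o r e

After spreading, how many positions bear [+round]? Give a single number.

7

From /o/ at 1 rightward: 2 /j/ transparent; 3 /p/ transparent; 4 /a/ → [+round]; 5 /o/ is itself a trigger — this domain ends here.
From /o/ at 5 rightward: 6 /j/ transparent; 7 /r/ transparent; 8 /e/ → [+round]; 9 /r/ transparent; 10 /i/ → [+round]; 11 /o/ is itself a trigger — this domain ends here.
From /o/ at 11 rightward: 12 /r/ transparent; 13 /e/ → [+round]; word edge.
[+round] positions on the surface: 1 4 5 8 10 11 13.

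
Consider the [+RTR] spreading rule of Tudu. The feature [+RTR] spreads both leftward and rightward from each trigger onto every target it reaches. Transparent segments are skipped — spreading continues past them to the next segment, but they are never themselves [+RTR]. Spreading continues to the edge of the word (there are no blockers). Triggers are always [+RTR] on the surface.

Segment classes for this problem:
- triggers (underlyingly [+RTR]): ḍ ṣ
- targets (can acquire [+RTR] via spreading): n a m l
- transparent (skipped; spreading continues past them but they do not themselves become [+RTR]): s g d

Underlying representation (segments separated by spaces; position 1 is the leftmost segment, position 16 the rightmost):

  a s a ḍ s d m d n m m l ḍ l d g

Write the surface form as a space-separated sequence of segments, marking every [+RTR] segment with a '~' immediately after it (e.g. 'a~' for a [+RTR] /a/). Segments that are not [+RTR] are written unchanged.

a~ s a~ ḍ~ s d m~ d n~ m~ m~ l~ ḍ~ l~ d g

From /ḍ/ at 4 rightward: 5 /s/ transparent; 6 /d/ transparent; 7 /m/ → [+RTR]; 8 /d/ transparent; 9 /n/ → [+RTR]; 10 /m/ → [+RTR]; 11 /m/ → [+RTR]; 12 /l/ → [+RTR]; 13 /ḍ/ is itself a trigger — this domain ends here.
From /ḍ/ at 4 leftward: 3 /a/ → [+RTR]; 2 /s/ transparent; 1 /a/ → [+RTR]; word edge.
From /ḍ/ at 13 rightward: 14 /l/ → [+RTR]; 15 /d/ transparent; 16 /g/ transparent; word edge.
From /ḍ/ at 13 leftward: 12 /l/ → [+RTR]; 11 /m/ → [+RTR]; 10 /m/ → [+RTR]; 9 /n/ → [+RTR]; 8 /d/ transparent; 7 /m/ → [+RTR]; 6 /d/ transparent; 5 /s/ transparent; 4 /ḍ/ is itself a trigger — this domain ends here.
[+RTR] positions on the surface: 1 3 4 7 9 10 11 12 13 14.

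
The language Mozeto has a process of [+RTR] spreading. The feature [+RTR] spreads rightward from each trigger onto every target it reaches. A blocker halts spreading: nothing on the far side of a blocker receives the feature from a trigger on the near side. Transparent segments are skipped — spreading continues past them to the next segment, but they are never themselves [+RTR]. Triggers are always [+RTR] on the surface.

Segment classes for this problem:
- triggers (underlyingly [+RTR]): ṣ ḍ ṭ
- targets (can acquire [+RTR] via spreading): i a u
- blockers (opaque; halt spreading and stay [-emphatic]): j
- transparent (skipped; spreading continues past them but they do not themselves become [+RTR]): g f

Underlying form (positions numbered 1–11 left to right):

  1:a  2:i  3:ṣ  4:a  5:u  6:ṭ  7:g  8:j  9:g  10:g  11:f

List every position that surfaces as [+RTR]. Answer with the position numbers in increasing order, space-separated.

From /ṣ/ at 3 rightward: 4 /a/ → [+RTR]; 5 /u/ → [+RTR]; 6 /ṭ/ is itself a trigger — this domain ends here.
From /ṭ/ at 6 rightward: 7 /g/ transparent; 8 /j/ blocks.
Targets with no active source: positions 1 2 stay [-emphatic].

3 4 5 6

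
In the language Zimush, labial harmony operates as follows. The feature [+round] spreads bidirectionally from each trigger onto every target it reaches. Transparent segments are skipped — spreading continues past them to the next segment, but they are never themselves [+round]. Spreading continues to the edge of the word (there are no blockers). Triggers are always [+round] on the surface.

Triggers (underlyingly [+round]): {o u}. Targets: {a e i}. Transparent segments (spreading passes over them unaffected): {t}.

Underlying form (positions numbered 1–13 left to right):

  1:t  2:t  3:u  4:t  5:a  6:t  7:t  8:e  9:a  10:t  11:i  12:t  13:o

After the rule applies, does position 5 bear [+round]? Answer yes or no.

yes

From /u/ at 3 rightward: 4 /t/ transparent; 5 /a/ → [+round]; 6 /t/ transparent; 7 /t/ transparent; 8 /e/ → [+round]; 9 /a/ → [+round]; 10 /t/ transparent; 11 /i/ → [+round]; 12 /t/ transparent; 13 /o/ is itself a trigger — this domain ends here.
From /u/ at 3 leftward: 2 /t/ transparent; 1 /t/ transparent; word edge.
From /o/ at 13 rightward: word edge.
From /o/ at 13 leftward: 12 /t/ transparent; 11 /i/ → [+round]; 10 /t/ transparent; 9 /a/ → [+round]; 8 /e/ → [+round]; 7 /t/ transparent; 6 /t/ transparent; 5 /a/ → [+round]; 4 /t/ transparent; 3 /u/ is itself a trigger — this domain ends here.
[+round] positions on the surface: 3 5 8 9 11 13.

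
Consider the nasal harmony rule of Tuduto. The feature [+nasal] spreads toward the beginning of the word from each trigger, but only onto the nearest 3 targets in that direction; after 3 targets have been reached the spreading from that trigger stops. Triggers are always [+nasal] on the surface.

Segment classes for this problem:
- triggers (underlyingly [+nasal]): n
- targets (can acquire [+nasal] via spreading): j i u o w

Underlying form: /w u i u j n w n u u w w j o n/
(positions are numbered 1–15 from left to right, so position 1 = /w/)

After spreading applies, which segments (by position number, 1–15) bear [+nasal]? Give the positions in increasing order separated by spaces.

3 4 5 6 7 8 12 13 14 15

From /n/ at 6 leftward: 5 /j/ → [+nasal]; 4 /u/ → [+nasal]; 3 /i/ → [+nasal]; bound reached.
From /n/ at 8 leftward: 7 /w/ → [+nasal]; 6 /n/ is itself a trigger — this domain ends here.
From /n/ at 15 leftward: 14 /o/ → [+nasal]; 13 /j/ → [+nasal]; 12 /w/ → [+nasal]; bound reached.
Targets with no active source: positions 1 2 9 10 11 stay [-nasal].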